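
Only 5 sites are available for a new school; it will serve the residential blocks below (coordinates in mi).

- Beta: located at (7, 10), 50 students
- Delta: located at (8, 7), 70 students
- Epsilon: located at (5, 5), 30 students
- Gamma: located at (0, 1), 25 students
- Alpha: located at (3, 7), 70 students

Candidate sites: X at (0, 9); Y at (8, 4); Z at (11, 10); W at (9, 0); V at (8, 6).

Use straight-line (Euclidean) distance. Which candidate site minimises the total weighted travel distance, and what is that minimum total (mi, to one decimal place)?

V, total 963.8 mi

Total weighted distance at each candidate:
  X (0, 9): total = 1575.3
  Y (8, 4): total = 1230.8
  Z (11, 10): total = 1684.7
  W (9, 0): total = 2068.7
  V (8, 6): total = 963.8
Minimum is at V with total 963.8 mi.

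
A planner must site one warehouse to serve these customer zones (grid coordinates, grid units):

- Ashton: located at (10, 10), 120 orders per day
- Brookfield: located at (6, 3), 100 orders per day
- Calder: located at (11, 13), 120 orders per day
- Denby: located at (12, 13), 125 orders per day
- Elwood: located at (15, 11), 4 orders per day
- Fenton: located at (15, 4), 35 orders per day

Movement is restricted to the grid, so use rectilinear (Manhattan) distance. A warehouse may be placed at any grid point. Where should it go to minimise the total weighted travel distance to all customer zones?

Manhattan distance separates: Σwᵢ(|x−xᵢ|+|y−yᵢ|) = Σwᵢ|x−xᵢ| + Σwᵢ|y−yᵢ|, so x and y are optimised independently as 1-D weighted medians.
Total weight W = 504; half = 252.
x-coordinate, sorted with cumulative weight:
  x=6 (Brookfield, w=100) cum 100
  x=10 (Ashton, w=120) cum 220
  x=11 (Calder, w=120) cum 340  ← median
  x=12 (Denby, w=125) cum 465
  x=15 (Elwood, w=4) cum 469
  x=15 (Fenton, w=35) cum 504
⇒ x* = 11
y-coordinate, sorted with cumulative weight:
  y=3 (Brookfield, w=100) cum 100
  y=4 (Fenton, w=35) cum 135
  y=10 (Ashton, w=120) cum 255  ← median
  y=11 (Elwood, w=4) cum 259
  y=13 (Calder, w=120) cum 379
  y=13 (Denby, w=125) cum 504
⇒ y* = 10

(11, 10)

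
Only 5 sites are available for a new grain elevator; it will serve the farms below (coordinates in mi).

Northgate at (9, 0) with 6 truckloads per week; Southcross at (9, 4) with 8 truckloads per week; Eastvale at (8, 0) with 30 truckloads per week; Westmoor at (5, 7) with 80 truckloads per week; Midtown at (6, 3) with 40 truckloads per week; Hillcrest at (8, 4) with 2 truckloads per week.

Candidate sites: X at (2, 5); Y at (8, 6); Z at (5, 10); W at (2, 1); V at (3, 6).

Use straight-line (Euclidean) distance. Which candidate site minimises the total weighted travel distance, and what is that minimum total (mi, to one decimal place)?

Y, total 635.6 mi

Total weighted distance at each candidate:
  X (2, 5): total = 822.0
  Y (8, 6): total = 635.6
  Z (5, 10): total = 971.8
  W (2, 1): total = 1014.8
  V (3, 6): total = 695.2
Minimum is at Y with total 635.6 mi.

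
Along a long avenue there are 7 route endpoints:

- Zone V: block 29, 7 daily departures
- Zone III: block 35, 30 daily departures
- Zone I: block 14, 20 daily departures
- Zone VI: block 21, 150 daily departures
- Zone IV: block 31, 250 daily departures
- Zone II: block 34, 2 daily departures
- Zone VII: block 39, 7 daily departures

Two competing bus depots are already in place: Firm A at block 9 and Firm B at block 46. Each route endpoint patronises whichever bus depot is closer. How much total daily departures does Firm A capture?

170

The indifferent point is the midpoint (9+46)/2 = 27.5; route endpoints left of it (closer to Firm A at 9) go to Firm A, those right go to Firm B.
  Zone I at 14 (w=20) → Firm A
  Zone VI at 21 (w=150) → Firm A
  Zone V at 29 (w=7) → Firm B
  Zone IV at 31 (w=250) → Firm B
  Zone II at 34 (w=2) → Firm B
  Zone III at 35 (w=30) → Firm B
  Zone VII at 39 (w=7) → Firm B
Firm A captures 170; Firm B captures 296.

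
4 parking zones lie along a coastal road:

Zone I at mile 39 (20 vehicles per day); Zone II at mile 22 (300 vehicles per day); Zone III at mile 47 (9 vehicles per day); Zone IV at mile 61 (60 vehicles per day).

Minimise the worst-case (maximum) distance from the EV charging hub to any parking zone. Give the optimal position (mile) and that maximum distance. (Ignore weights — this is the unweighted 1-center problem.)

The 1-center on a line is the midpoint of the two extreme points: leftmost at 22, rightmost at 61.
Optimal location = (22 + 61)/2 = 41.5; maximum distance = (61 − 22)/2 = 19.5.

location 41.5, max distance 19.5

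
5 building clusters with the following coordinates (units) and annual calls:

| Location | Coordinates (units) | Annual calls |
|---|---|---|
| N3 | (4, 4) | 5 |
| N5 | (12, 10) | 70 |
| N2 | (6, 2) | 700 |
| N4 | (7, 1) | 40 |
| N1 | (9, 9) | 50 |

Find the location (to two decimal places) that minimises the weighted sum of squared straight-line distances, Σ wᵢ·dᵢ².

The minimiser of Σwᵢ‖p−pᵢ‖² is the weighted centroid p* = (Σwᵢpᵢ)/(Σwᵢ).
Σwᵢ = 865.
Σwᵢxᵢ = 5·4 + 70·12 + 700·6 + 40·7 + 50·9 = 5790.
Σwᵢyᵢ = 5·4 + 70·10 + 700·2 + 40·1 + 50·9 = 2610.
x* = 5790/865 = 6.69, y* = 2610/865 = 3.02.

(6.69, 3.02)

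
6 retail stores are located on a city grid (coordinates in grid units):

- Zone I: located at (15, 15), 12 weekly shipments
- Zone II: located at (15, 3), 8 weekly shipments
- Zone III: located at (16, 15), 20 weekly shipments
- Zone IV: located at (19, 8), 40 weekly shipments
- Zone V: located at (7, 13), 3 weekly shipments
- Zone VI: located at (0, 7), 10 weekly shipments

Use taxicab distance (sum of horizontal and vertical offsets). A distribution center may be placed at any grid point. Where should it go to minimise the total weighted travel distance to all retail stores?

Manhattan distance separates: Σwᵢ(|x−xᵢ|+|y−yᵢ|) = Σwᵢ|x−xᵢ| + Σwᵢ|y−yᵢ|, so x and y are optimised independently as 1-D weighted medians.
Total weight W = 93; half = 46.5.
x-coordinate, sorted with cumulative weight:
  x=0 (Zone VI, w=10) cum 10
  x=7 (Zone V, w=3) cum 13
  x=15 (Zone I, w=12) cum 25
  x=15 (Zone II, w=8) cum 33
  x=16 (Zone III, w=20) cum 53  ← median
  x=19 (Zone IV, w=40) cum 93
⇒ x* = 16
y-coordinate, sorted with cumulative weight:
  y=3 (Zone II, w=8) cum 8
  y=7 (Zone VI, w=10) cum 18
  y=8 (Zone IV, w=40) cum 58  ← median
  y=13 (Zone V, w=3) cum 61
  y=15 (Zone I, w=12) cum 73
  y=15 (Zone III, w=20) cum 93
⇒ y* = 8

(16, 8)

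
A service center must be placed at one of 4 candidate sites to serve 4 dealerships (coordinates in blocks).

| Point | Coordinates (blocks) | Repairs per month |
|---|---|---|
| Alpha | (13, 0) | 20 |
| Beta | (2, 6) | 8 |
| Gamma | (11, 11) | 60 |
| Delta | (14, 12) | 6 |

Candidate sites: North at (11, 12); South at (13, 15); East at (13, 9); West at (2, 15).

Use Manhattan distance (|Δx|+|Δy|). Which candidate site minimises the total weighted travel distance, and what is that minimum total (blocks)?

North, total 478 blocks

Total weighted distance at each candidate:
  North (11, 12): total = 478
  South (13, 15): total = 844
  East (13, 9): total = 556
  West (2, 15): total = 1462
Minimum is at North with total 478 blocks.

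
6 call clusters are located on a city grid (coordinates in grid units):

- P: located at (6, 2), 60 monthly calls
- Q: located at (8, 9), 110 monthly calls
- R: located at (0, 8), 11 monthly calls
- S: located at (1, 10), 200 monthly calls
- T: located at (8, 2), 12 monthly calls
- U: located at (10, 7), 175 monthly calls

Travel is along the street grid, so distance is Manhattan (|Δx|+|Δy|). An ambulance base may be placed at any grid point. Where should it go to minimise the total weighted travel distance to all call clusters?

(8, 9)

Manhattan distance separates: Σwᵢ(|x−xᵢ|+|y−yᵢ|) = Σwᵢ|x−xᵢ| + Σwᵢ|y−yᵢ|, so x and y are optimised independently as 1-D weighted medians.
Total weight W = 568; half = 284.
x-coordinate, sorted with cumulative weight:
  x=0 (R, w=11) cum 11
  x=1 (S, w=200) cum 211
  x=6 (P, w=60) cum 271
  x=8 (Q, w=110) cum 381  ← median
  x=8 (T, w=12) cum 393
  x=10 (U, w=175) cum 568
⇒ x* = 8
y-coordinate, sorted with cumulative weight:
  y=2 (P, w=60) cum 60
  y=2 (T, w=12) cum 72
  y=7 (U, w=175) cum 247
  y=8 (R, w=11) cum 258
  y=9 (Q, w=110) cum 368  ← median
  y=10 (S, w=200) cum 568
⇒ y* = 9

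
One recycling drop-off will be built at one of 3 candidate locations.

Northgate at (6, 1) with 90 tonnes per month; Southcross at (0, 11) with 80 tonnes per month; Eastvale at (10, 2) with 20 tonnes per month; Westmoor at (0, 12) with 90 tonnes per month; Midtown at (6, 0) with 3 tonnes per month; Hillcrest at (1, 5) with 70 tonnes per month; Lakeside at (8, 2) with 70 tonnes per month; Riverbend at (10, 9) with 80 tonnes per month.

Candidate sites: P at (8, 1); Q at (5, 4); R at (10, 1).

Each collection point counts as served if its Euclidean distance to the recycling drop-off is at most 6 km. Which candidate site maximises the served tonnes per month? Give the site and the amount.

Coverage radius r = 6 km; a point is covered iff (Δx)²+(Δy)² ≤ 6² = 36.
  P (8, 1): covers {Northgate, Eastvale, Midtown, Lakeside} → 183
  Q (5, 4): covers {Northgate, Eastvale, Midtown, Hillcrest, Lakeside} → 253
  R (10, 1): covers {Northgate, Eastvale, Midtown, Lakeside} → 183
Maximum coverage at Q: 253 tonnes per month.

Q, covering 253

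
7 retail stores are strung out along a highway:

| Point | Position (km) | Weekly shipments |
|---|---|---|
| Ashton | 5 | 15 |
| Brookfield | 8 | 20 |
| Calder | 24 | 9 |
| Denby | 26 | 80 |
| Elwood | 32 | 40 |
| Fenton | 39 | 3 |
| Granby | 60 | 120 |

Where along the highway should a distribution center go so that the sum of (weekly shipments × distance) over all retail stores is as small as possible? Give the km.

For a sum of weighted absolute distances on a line, the optimum is the weighted median (not the mean). Total weight W = 287; half-weight = 143.5.
Sort by position and accumulate weight:
  km 5 (Ashton, w=15) → cum 15
  km 8 (Brookfield, w=20) → cum 35
  km 24 (Calder, w=9) → cum 44
  km 26 (Denby, w=80) → cum 124
  km 32 (Elwood, w=40) → cum 164  ≥ 143.5 → median here
  km 39 (Fenton, w=3) → cum 167
  km 60 (Granby, w=120) → cum 287
Optimal location: km 32.

x = 32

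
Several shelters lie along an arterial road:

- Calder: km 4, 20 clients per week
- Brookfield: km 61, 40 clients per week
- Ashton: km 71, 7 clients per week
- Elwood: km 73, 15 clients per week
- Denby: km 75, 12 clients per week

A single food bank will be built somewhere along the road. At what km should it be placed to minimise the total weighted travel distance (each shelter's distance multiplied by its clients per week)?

For a sum of weighted absolute distances on a line, the optimum is the weighted median (not the mean). Total weight W = 94; half-weight = 47.
Sort by position and accumulate weight:
  km 4 (Calder, w=20) → cum 20
  km 61 (Brookfield, w=40) → cum 60  ≥ 47 → median here
  km 71 (Ashton, w=7) → cum 67
  km 73 (Elwood, w=15) → cum 82
  km 75 (Denby, w=12) → cum 94
Optimal location: km 61.

x = 61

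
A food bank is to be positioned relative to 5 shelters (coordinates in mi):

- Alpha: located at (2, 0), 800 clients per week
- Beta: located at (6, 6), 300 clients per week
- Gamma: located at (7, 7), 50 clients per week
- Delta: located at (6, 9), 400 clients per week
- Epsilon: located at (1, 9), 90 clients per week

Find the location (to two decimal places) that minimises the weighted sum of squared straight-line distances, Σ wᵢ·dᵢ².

The minimiser of Σwᵢ‖p−pᵢ‖² is the weighted centroid p* = (Σwᵢpᵢ)/(Σwᵢ).
Σwᵢ = 1640.
Σwᵢxᵢ = 800·2 + 300·6 + 50·7 + 400·6 + 90·1 = 6240.
Σwᵢyᵢ = 800·0 + 300·6 + 50·7 + 400·9 + 90·9 = 6560.
x* = 6240/1640 = 3.80, y* = 6560/1640 = 4.00.

(3.80, 4.00)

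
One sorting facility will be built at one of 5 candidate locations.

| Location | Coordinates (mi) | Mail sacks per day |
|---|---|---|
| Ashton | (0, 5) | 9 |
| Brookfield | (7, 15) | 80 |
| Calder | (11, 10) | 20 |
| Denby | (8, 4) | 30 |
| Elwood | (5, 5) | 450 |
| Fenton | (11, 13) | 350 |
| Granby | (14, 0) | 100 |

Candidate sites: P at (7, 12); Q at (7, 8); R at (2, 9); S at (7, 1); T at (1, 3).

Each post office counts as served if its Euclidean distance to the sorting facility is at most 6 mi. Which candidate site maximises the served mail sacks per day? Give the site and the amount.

Q, covering 500

Coverage radius r = 6 mi; a point is covered iff (Δx)²+(Δy)² ≤ 6² = 36.
  P (7, 12): covers {Brookfield, Calder, Fenton} → 450
  Q (7, 8): covers {Calder, Denby, Elwood} → 500
  R (2, 9): covers {Ashton, Elwood} → 459
  S (7, 1): covers {Denby, Elwood} → 480
  T (1, 3): covers {Ashton, Elwood} → 459
Maximum coverage at Q: 500 mail sacks per day.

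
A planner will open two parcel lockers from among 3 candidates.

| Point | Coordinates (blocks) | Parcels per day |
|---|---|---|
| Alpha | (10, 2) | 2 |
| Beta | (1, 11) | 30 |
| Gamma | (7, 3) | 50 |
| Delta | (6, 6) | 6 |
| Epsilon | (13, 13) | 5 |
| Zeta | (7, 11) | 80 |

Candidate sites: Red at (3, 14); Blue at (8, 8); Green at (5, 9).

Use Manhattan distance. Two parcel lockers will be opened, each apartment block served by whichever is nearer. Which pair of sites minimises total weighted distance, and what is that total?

Evaluate every pair (each demand assigned to the nearer of the two):
  {Red, Blue}: total = 860
  {Blue, Green}: total = 890
  {Red, Green}: total = 973
Best pair: {Red, Blue} with total 860.

{Red, Blue}, total 860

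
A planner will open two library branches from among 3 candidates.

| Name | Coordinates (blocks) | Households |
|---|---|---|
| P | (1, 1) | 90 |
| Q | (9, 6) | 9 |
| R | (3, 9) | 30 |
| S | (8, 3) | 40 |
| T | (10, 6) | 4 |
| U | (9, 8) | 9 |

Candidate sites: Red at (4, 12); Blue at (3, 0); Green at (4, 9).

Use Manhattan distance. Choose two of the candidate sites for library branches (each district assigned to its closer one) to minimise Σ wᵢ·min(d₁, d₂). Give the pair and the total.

Evaluate every pair (each demand assigned to the nearer of the two):
  {Blue, Green}: total = 782
  {Red, Blue}: total = 938
  {Red, Green}: total = 1582
Best pair: {Blue, Green} with total 782.

{Blue, Green}, total 782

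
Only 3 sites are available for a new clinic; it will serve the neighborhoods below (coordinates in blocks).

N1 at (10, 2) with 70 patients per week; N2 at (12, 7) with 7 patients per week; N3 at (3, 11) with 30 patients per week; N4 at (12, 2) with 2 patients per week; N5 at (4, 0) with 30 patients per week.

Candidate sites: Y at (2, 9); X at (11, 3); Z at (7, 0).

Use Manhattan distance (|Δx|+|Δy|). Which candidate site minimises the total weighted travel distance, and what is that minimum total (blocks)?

X, total 959 blocks

Total weighted distance at each candidate:
  Y (2, 9): total = 1588
  X (11, 3): total = 959
  Z (7, 0): total = 988
Minimum is at X with total 959 blocks.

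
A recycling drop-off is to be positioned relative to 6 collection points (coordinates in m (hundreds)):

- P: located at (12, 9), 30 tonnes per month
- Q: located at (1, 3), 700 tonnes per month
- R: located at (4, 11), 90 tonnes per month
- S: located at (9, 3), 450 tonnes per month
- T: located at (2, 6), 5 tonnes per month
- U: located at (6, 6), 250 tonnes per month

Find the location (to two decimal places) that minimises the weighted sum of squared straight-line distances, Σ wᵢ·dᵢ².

(4.58, 4.09)

The minimiser of Σwᵢ‖p−pᵢ‖² is the weighted centroid p* = (Σwᵢpᵢ)/(Σwᵢ).
Σwᵢ = 1525.
Σwᵢxᵢ = 30·12 + 700·1 + 90·4 + 450·9 + 5·2 + 250·6 = 6980.
Σwᵢyᵢ = 30·9 + 700·3 + 90·11 + 450·3 + 5·6 + 250·6 = 6240.
x* = 6980/1525 = 4.58, y* = 6240/1525 = 4.09.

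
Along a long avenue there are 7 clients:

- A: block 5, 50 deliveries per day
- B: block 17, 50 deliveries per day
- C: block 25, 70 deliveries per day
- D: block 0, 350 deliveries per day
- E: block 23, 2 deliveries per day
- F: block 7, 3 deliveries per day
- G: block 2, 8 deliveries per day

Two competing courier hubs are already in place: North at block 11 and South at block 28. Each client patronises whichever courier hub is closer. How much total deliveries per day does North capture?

461

The indifferent point is the midpoint (11+28)/2 = 19.5; clients left of it (closer to North at 11) go to North, those right go to South.
  D at 0 (w=350) → North
  G at 2 (w=8) → North
  A at 5 (w=50) → North
  F at 7 (w=3) → North
  B at 17 (w=50) → North
  E at 23 (w=2) → South
  C at 25 (w=70) → South
North captures 461; South captures 72.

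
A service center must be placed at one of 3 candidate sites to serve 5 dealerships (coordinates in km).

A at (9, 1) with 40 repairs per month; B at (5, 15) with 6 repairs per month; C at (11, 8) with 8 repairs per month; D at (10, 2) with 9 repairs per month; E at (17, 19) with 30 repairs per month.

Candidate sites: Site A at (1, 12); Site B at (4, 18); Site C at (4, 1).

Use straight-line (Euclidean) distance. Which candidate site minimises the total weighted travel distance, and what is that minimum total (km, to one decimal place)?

Total weighted distance at each candidate:
  Site A (1, 12): total = 1305.2
  Site B (4, 18): total = 1370.4
  Site C (4, 1): total = 1084.3
Minimum is at Site C with total 1084.3 km.

Site C, total 1084.3 km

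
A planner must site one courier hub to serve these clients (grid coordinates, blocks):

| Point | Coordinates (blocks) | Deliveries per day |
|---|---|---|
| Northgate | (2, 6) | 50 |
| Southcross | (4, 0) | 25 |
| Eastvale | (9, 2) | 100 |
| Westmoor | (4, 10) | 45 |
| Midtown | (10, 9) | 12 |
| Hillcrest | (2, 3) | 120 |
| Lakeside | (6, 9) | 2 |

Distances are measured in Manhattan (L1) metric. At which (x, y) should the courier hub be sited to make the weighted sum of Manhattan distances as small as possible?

Manhattan distance separates: Σwᵢ(|x−xᵢ|+|y−yᵢ|) = Σwᵢ|x−xᵢ| + Σwᵢ|y−yᵢ|, so x and y are optimised independently as 1-D weighted medians.
Total weight W = 354; half = 177.
x-coordinate, sorted with cumulative weight:
  x=2 (Northgate, w=50) cum 50
  x=2 (Hillcrest, w=120) cum 170
  x=4 (Southcross, w=25) cum 195  ← median
  x=4 (Westmoor, w=45) cum 240
  x=6 (Lakeside, w=2) cum 242
  x=9 (Eastvale, w=100) cum 342
  x=10 (Midtown, w=12) cum 354
⇒ x* = 4
y-coordinate, sorted with cumulative weight:
  y=0 (Southcross, w=25) cum 25
  y=2 (Eastvale, w=100) cum 125
  y=3 (Hillcrest, w=120) cum 245  ← median
  y=6 (Northgate, w=50) cum 295
  y=9 (Midtown, w=12) cum 307
  y=9 (Lakeside, w=2) cum 309
  y=10 (Westmoor, w=45) cum 354
⇒ y* = 3

(4, 3)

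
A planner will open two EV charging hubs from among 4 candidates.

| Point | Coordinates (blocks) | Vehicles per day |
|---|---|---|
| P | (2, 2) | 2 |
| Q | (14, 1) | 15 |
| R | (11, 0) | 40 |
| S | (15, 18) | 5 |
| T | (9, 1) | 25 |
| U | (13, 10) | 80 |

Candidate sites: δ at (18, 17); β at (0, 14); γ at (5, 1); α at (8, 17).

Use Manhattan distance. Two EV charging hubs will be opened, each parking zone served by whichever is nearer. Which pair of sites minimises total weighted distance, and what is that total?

{δ, γ}, total 1503

Evaluate every pair (each demand assigned to the nearer of the two):
  {δ, γ}: total = 1503
  {γ, α}: total = 1523
  {β, γ}: total = 1978
  {δ, α}: total = 2547
  {β, α}: total = 2583
  {δ, β}: total = 2818
Best pair: {δ, γ} with total 1503.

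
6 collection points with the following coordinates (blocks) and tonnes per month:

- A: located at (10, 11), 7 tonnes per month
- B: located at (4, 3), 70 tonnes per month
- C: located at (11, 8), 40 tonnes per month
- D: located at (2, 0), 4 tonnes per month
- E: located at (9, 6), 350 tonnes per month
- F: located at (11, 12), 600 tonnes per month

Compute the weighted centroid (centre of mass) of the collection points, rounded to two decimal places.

(9.85, 9.25)

The minimiser of Σwᵢ‖p−pᵢ‖² is the weighted centroid p* = (Σwᵢpᵢ)/(Σwᵢ).
Σwᵢ = 1071.
Σwᵢxᵢ = 7·10 + 70·4 + 40·11 + 4·2 + 350·9 + 600·11 = 10548.
Σwᵢyᵢ = 7·11 + 70·3 + 40·8 + 4·0 + 350·6 + 600·12 = 9907.
x* = 10548/1071 = 9.85, y* = 9907/1071 = 9.25.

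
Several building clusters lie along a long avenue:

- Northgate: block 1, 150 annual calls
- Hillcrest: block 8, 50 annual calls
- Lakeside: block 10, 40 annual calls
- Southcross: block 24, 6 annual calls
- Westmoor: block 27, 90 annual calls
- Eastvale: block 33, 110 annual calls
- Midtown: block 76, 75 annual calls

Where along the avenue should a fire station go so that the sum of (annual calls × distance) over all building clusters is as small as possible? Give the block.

For a sum of weighted absolute distances on a line, the optimum is the weighted median (not the mean). Total weight W = 521; half-weight = 260.5.
Sort by position and accumulate weight:
  block 1 (Northgate, w=150) → cum 150
  block 8 (Hillcrest, w=50) → cum 200
  block 10 (Lakeside, w=40) → cum 240
  block 24 (Southcross, w=6) → cum 246
  block 27 (Westmoor, w=90) → cum 336  ≥ 260.5 → median here
  block 33 (Eastvale, w=110) → cum 446
  block 76 (Midtown, w=75) → cum 521
Optimal location: block 27.

x = 27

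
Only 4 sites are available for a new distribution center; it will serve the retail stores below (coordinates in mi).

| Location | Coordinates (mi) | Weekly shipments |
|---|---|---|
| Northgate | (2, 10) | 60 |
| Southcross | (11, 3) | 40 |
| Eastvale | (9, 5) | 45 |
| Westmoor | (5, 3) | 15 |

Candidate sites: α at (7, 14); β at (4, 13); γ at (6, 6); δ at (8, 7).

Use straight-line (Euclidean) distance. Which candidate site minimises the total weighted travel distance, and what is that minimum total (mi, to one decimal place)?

Total weighted distance at each candidate:
  α (7, 14): total = 1435.0
  β (4, 13): total = 1279.9
  γ (6, 6): total = 762.4
  δ (8, 7): total = 778.1
Minimum is at γ with total 762.4 mi.

γ, total 762.4 mi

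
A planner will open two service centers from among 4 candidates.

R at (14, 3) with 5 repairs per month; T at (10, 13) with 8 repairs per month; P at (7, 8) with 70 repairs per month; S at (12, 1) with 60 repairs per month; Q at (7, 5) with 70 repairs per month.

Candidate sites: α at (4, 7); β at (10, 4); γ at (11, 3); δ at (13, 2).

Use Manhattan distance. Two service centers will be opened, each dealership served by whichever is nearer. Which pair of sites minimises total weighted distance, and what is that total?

Evaluate every pair (each demand assigned to the nearer of the two):
  {α, δ}: total = 856
  {α, γ}: total = 913
  {α, β}: total = 957
  {β, δ}: total = 972
  {β, γ}: total = 1037
  {γ, δ}: total = 1268
Best pair: {α, δ} with total 856.

{α, δ}, total 856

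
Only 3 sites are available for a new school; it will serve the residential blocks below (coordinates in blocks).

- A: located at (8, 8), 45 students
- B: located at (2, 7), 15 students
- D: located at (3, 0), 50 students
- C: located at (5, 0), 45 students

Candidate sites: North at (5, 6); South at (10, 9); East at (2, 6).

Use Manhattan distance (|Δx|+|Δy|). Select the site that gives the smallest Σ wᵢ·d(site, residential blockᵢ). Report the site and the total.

North, total 955 blocks

Total weighted distance at each candidate:
  North (5, 6): total = 955
  South (10, 9): total = 1715
  East (2, 6): total = 1130
Minimum is at North with total 955 blocks.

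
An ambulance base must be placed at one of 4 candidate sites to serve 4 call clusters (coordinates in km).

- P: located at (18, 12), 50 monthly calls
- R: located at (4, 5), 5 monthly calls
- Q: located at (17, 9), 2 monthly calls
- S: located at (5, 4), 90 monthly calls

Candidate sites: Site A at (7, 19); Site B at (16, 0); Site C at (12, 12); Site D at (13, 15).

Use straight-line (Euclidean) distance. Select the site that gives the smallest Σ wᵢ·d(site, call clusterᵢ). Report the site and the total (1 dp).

Site C, total 1321.5 km

Total weighted distance at each candidate:
  Site A (7, 19): total = 2113.7
  Site B (16, 0): total = 1744.8
  Site C (12, 12): total = 1321.5
  Site D (13, 15): total = 1597.4
Minimum is at Site C with total 1321.5 km.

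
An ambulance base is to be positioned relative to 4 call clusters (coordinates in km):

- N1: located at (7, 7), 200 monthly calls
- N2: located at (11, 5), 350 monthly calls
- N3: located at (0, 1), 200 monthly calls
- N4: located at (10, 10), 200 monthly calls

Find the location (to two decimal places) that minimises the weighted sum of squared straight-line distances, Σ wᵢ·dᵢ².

(7.63, 5.63)

The minimiser of Σwᵢ‖p−pᵢ‖² is the weighted centroid p* = (Σwᵢpᵢ)/(Σwᵢ).
Σwᵢ = 950.
Σwᵢxᵢ = 200·7 + 350·11 + 200·0 + 200·10 = 7250.
Σwᵢyᵢ = 200·7 + 350·5 + 200·1 + 200·10 = 5350.
x* = 7250/950 = 7.63, y* = 5350/950 = 5.63.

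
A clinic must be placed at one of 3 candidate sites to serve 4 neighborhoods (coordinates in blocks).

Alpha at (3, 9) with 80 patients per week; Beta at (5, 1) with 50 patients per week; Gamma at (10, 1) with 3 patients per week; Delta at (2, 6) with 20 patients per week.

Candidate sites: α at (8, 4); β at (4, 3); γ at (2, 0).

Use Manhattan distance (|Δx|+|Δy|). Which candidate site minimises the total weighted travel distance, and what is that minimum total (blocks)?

β, total 834 blocks

Total weighted distance at each candidate:
  α (8, 4): total = 1275
  β (4, 3): total = 834
  γ (2, 0): total = 1147
Minimum is at β with total 834 blocks.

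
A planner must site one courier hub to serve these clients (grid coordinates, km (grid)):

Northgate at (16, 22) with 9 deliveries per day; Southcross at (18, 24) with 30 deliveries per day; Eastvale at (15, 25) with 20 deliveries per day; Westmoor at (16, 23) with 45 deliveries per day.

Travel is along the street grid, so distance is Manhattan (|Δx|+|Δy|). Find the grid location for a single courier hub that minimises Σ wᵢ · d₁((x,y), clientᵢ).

Manhattan distance separates: Σwᵢ(|x−xᵢ|+|y−yᵢ|) = Σwᵢ|x−xᵢ| + Σwᵢ|y−yᵢ|, so x and y are optimised independently as 1-D weighted medians.
Total weight W = 104; half = 52.
x-coordinate, sorted with cumulative weight:
  x=15 (Eastvale, w=20) cum 20
  x=16 (Northgate, w=9) cum 29
  x=16 (Westmoor, w=45) cum 74  ← median
  x=18 (Southcross, w=30) cum 104
⇒ x* = 16
y-coordinate, sorted with cumulative weight:
  y=22 (Northgate, w=9) cum 9
  y=23 (Westmoor, w=45) cum 54  ← median
  y=24 (Southcross, w=30) cum 84
  y=25 (Eastvale, w=20) cum 104
⇒ y* = 23

(16, 23)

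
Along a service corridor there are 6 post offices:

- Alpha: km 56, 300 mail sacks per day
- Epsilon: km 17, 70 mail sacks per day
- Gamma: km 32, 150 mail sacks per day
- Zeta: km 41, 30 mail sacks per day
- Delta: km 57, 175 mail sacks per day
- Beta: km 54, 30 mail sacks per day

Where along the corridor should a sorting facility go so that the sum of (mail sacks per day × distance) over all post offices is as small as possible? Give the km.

x = 56

For a sum of weighted absolute distances on a line, the optimum is the weighted median (not the mean). Total weight W = 755; half-weight = 377.5.
Sort by position and accumulate weight:
  km 17 (Epsilon, w=70) → cum 70
  km 32 (Gamma, w=150) → cum 220
  km 41 (Zeta, w=30) → cum 250
  km 54 (Beta, w=30) → cum 280
  km 56 (Alpha, w=300) → cum 580  ≥ 377.5 → median here
  km 57 (Delta, w=175) → cum 755
Optimal location: km 56.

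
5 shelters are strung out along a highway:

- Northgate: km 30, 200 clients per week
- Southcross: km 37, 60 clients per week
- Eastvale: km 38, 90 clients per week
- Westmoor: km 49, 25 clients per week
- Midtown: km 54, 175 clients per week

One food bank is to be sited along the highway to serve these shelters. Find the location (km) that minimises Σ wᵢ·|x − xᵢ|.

x = 38

For a sum of weighted absolute distances on a line, the optimum is the weighted median (not the mean). Total weight W = 550; half-weight = 275.
Sort by position and accumulate weight:
  km 30 (Northgate, w=200) → cum 200
  km 37 (Southcross, w=60) → cum 260
  km 38 (Eastvale, w=90) → cum 350  ≥ 275 → median here
  km 49 (Westmoor, w=25) → cum 375
  km 54 (Midtown, w=175) → cum 550
Optimal location: km 38.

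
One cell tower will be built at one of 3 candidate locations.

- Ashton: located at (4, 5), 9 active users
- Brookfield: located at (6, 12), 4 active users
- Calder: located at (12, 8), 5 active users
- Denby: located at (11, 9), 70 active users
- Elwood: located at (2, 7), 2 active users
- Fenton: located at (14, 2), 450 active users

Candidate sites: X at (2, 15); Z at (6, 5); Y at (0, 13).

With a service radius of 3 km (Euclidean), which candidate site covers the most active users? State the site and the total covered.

Z, covering 9

Coverage radius r = 3 km; a point is covered iff (Δx)²+(Δy)² ≤ 3² = 9.
  X (2, 15): covers {none} → 0
  Z (6, 5): covers {Ashton} → 9
  Y (0, 13): covers {none} → 0
Maximum coverage at Z: 9 active users.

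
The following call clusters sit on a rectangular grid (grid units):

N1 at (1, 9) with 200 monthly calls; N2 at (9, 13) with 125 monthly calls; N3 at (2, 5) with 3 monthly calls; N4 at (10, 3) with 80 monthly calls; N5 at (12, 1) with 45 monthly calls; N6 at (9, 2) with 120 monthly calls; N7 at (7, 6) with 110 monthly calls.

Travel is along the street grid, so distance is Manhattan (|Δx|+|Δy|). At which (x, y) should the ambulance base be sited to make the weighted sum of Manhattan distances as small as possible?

Manhattan distance separates: Σwᵢ(|x−xᵢ|+|y−yᵢ|) = Σwᵢ|x−xᵢ| + Σwᵢ|y−yᵢ|, so x and y are optimised independently as 1-D weighted medians.
Total weight W = 683; half = 341.5.
x-coordinate, sorted with cumulative weight:
  x=1 (N1, w=200) cum 200
  x=2 (N3, w=3) cum 203
  x=7 (N7, w=110) cum 313
  x=9 (N2, w=125) cum 438  ← median
  x=9 (N6, w=120) cum 558
  x=10 (N4, w=80) cum 638
  x=12 (N5, w=45) cum 683
⇒ x* = 9
y-coordinate, sorted with cumulative weight:
  y=1 (N5, w=45) cum 45
  y=2 (N6, w=120) cum 165
  y=3 (N4, w=80) cum 245
  y=5 (N3, w=3) cum 248
  y=6 (N7, w=110) cum 358  ← median
  y=9 (N1, w=200) cum 558
  y=13 (N2, w=125) cum 683
⇒ y* = 6

(9, 6)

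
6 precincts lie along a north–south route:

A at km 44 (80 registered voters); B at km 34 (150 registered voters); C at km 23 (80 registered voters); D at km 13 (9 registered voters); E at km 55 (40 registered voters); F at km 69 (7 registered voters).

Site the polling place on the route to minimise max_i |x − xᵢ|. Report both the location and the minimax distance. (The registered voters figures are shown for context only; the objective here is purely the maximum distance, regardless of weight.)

location 41, max distance 28

The 1-center on a line is the midpoint of the two extreme points: leftmost at 13, rightmost at 69.
Optimal location = (13 + 69)/2 = 41; maximum distance = (69 − 13)/2 = 28.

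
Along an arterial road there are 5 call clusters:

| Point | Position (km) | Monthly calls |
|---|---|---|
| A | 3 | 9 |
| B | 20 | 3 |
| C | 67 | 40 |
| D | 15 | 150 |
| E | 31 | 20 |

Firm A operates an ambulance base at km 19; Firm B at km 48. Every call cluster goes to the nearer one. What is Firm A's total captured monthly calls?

The indifferent point is the midpoint (19+48)/2 = 33.5; call clusters left of it (closer to Firm A at 19) go to Firm A, those right go to Firm B.
  A at 3 (w=9) → Firm A
  D at 15 (w=150) → Firm A
  B at 20 (w=3) → Firm A
  E at 31 (w=20) → Firm A
  C at 67 (w=40) → Firm B
Firm A captures 182; Firm B captures 40.

182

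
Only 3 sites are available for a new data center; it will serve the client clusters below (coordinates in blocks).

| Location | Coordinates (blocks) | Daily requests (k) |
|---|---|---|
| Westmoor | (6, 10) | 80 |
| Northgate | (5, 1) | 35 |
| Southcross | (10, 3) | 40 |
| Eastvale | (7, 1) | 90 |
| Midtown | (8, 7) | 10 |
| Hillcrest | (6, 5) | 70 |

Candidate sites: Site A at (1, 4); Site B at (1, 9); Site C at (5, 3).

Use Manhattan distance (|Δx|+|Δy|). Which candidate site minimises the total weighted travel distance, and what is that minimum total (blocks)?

Site C, total 1550 blocks

Total weighted distance at each candidate:
  Site A (1, 4): total = 2855
  Site B (1, 9): total = 3480
  Site C (5, 3): total = 1550
Minimum is at Site C with total 1550 blocks.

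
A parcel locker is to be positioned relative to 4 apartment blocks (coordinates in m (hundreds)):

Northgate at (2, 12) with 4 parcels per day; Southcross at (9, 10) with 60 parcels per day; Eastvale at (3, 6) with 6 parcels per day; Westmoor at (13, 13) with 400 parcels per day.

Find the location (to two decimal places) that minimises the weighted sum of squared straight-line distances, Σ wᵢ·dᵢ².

The minimiser of Σwᵢ‖p−pᵢ‖² is the weighted centroid p* = (Σwᵢpᵢ)/(Σwᵢ).
Σwᵢ = 470.
Σwᵢxᵢ = 4·2 + 60·9 + 6·3 + 400·13 = 5766.
Σwᵢyᵢ = 4·12 + 60·10 + 6·6 + 400·13 = 5884.
x* = 5766/470 = 12.27, y* = 5884/470 = 12.52.

(12.27, 12.52)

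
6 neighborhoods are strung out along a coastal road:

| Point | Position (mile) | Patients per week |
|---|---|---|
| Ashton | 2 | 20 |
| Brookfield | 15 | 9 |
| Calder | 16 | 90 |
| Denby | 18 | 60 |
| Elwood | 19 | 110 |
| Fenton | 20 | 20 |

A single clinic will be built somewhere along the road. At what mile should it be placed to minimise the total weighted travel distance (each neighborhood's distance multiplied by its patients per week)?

For a sum of weighted absolute distances on a line, the optimum is the weighted median (not the mean). Total weight W = 309; half-weight = 154.5.
Sort by position and accumulate weight:
  mile 2 (Ashton, w=20) → cum 20
  mile 15 (Brookfield, w=9) → cum 29
  mile 16 (Calder, w=90) → cum 119
  mile 18 (Denby, w=60) → cum 179  ≥ 154.5 → median here
  mile 19 (Elwood, w=110) → cum 289
  mile 20 (Fenton, w=20) → cum 309
Optimal location: mile 18.

x = 18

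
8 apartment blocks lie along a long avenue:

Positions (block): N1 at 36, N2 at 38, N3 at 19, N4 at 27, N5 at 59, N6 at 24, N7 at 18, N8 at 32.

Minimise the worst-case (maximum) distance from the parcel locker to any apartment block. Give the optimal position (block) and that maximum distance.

location 38.5, max distance 20.5

The 1-center on a line is the midpoint of the two extreme points: leftmost at 18, rightmost at 59.
Optimal location = (18 + 59)/2 = 38.5; maximum distance = (59 − 18)/2 = 20.5.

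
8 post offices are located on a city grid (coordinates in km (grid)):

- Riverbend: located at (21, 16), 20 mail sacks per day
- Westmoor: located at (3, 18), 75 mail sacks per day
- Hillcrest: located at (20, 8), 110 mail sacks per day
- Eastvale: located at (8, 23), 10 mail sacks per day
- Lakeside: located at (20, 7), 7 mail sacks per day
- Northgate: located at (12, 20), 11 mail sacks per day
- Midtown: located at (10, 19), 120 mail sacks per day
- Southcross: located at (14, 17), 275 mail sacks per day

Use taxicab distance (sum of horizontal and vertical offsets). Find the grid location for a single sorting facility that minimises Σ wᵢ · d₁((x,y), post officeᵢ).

Manhattan distance separates: Σwᵢ(|x−xᵢ|+|y−yᵢ|) = Σwᵢ|x−xᵢ| + Σwᵢ|y−yᵢ|, so x and y are optimised independently as 1-D weighted medians.
Total weight W = 628; half = 314.
x-coordinate, sorted with cumulative weight:
  x=3 (Westmoor, w=75) cum 75
  x=8 (Eastvale, w=10) cum 85
  x=10 (Midtown, w=120) cum 205
  x=12 (Northgate, w=11) cum 216
  x=14 (Southcross, w=275) cum 491  ← median
  x=20 (Hillcrest, w=110) cum 601
  x=20 (Lakeside, w=7) cum 608
  x=21 (Riverbend, w=20) cum 628
⇒ x* = 14
y-coordinate, sorted with cumulative weight:
  y=7 (Lakeside, w=7) cum 7
  y=8 (Hillcrest, w=110) cum 117
  y=16 (Riverbend, w=20) cum 137
  y=17 (Southcross, w=275) cum 412  ← median
  y=18 (Westmoor, w=75) cum 487
  y=19 (Midtown, w=120) cum 607
  y=20 (Northgate, w=11) cum 618
  y=23 (Eastvale, w=10) cum 628
⇒ y* = 17

(14, 17)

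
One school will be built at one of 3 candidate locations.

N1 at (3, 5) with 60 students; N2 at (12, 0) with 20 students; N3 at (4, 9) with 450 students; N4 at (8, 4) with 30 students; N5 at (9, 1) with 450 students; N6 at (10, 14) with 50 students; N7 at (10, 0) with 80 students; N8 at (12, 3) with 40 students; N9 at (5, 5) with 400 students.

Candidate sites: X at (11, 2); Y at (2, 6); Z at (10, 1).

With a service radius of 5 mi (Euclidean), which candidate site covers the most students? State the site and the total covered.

Y, covering 910

Coverage radius r = 5 mi; a point is covered iff (Δx)²+(Δy)² ≤ 5² = 25.
  X (11, 2): covers {N2, N4, N5, N7, N8} → 620
  Y (2, 6): covers {N1, N3, N9} → 910
  Z (10, 1): covers {N2, N4, N5, N7, N8} → 620
Maximum coverage at Y: 910 students.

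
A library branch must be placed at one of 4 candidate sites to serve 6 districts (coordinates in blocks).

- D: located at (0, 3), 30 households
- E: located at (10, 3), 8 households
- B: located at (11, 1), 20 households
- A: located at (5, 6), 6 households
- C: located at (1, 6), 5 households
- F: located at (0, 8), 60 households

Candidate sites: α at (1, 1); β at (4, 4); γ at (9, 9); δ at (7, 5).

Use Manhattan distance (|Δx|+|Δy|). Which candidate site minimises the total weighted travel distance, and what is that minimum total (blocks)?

β, total 929 blocks

Total weighted distance at each candidate:
  α (1, 1): total = 937
  β (4, 4): total = 929
  γ (9, 9): total = 1403
  δ (7, 5): total = 1123
Minimum is at β with total 929 blocks.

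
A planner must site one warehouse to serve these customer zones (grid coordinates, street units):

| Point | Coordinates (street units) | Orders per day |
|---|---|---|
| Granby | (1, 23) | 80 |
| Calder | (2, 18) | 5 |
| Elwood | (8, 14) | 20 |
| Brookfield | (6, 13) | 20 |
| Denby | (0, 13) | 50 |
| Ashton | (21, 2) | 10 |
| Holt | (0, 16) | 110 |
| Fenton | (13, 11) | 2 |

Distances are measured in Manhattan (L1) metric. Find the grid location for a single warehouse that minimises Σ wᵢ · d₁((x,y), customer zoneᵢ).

Manhattan distance separates: Σwᵢ(|x−xᵢ|+|y−yᵢ|) = Σwᵢ|x−xᵢ| + Σwᵢ|y−yᵢ|, so x and y are optimised independently as 1-D weighted medians.
Total weight W = 297; half = 148.5.
x-coordinate, sorted with cumulative weight:
  x=0 (Denby, w=50) cum 50
  x=0 (Holt, w=110) cum 160  ← median
  x=1 (Granby, w=80) cum 240
  x=2 (Calder, w=5) cum 245
  x=6 (Brookfield, w=20) cum 265
  x=8 (Elwood, w=20) cum 285
  x=13 (Fenton, w=2) cum 287
  x=21 (Ashton, w=10) cum 297
⇒ x* = 0
y-coordinate, sorted with cumulative weight:
  y=2 (Ashton, w=10) cum 10
  y=11 (Fenton, w=2) cum 12
  y=13 (Brookfield, w=20) cum 32
  y=13 (Denby, w=50) cum 82
  y=14 (Elwood, w=20) cum 102
  y=16 (Holt, w=110) cum 212  ← median
  y=18 (Calder, w=5) cum 217
  y=23 (Granby, w=80) cum 297
⇒ y* = 16

(0, 16)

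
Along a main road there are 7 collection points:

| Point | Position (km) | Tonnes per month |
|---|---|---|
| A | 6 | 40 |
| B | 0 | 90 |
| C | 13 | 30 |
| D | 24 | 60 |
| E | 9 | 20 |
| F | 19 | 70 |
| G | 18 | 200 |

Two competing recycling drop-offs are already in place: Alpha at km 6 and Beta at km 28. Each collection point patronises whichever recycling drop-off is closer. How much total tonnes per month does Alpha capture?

The indifferent point is the midpoint (6+28)/2 = 17; collection points left of it (closer to Alpha at 6) go to Alpha, those right go to Beta.
  B at 0 (w=90) → Alpha
  A at 6 (w=40) → Alpha
  E at 9 (w=20) → Alpha
  C at 13 (w=30) → Alpha
  G at 18 (w=200) → Beta
  F at 19 (w=70) → Beta
  D at 24 (w=60) → Beta
Alpha captures 180; Beta captures 330.

180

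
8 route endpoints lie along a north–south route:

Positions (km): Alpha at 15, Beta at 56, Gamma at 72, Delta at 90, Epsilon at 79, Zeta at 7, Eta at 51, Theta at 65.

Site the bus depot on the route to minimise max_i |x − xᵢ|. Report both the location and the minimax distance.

location 48.5, max distance 41.5

The 1-center on a line is the midpoint of the two extreme points: leftmost at 7, rightmost at 90.
Optimal location = (7 + 90)/2 = 48.5; maximum distance = (90 − 7)/2 = 41.5.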